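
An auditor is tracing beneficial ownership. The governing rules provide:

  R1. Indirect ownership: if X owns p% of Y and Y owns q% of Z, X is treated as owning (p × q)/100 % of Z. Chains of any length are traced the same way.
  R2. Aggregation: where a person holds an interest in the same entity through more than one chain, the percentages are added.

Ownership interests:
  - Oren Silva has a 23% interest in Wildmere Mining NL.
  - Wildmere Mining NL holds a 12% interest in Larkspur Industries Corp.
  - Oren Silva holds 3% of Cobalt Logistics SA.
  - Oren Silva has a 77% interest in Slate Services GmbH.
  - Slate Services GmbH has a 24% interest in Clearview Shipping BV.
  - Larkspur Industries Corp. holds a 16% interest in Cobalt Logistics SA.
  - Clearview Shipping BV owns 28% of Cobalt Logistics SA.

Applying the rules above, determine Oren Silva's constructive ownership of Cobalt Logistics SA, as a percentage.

Chain via Slate Services GmbH → Clearview Shipping BV (R1): 77% × 24% × 28% = 5.1744% of Cobalt Logistics SA.
Chain via Wildmere Mining NL → Larkspur Industries Corp. (R1): 23% × 12% × 16% = 0.4416% of Cobalt Logistics SA.
Direct interest in Cobalt Logistics SA: 3%.
Aggregating (R2): 5.1744% + 0.4416% + 3% = 8.616%.

8.616%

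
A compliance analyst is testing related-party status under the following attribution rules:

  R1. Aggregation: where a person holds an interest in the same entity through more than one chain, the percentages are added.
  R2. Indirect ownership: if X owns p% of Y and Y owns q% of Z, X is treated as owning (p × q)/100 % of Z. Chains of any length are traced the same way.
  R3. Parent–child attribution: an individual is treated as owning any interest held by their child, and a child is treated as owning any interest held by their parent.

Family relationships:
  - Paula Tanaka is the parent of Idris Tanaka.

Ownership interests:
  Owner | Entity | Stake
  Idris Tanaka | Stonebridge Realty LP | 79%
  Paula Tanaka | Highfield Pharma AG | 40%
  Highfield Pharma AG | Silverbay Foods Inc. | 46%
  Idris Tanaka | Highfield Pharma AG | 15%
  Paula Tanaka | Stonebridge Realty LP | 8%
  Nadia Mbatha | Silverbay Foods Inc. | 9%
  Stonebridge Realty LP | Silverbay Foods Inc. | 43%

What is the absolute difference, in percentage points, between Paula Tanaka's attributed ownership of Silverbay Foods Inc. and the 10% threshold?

By parent–child attribution (R3), Paula Tanaka is treated as also owning Idris Tanaka's interest in Stonebridge Realty LP, giving 8% + 79% = 87%.
By parent–child attribution (R3), Paula Tanaka is treated as also owning Idris Tanaka's interest in Highfield Pharma AG, giving 40% + 15% = 55%.
Chain via Stonebridge Realty LP (R2): 87% × 43% = 37.41% of Silverbay Foods Inc.
Chain via Highfield Pharma AG (R2): 55% × 46% = 25.3% of Silverbay Foods Inc.
Aggregating (R1): 37.41% + 25.3% = 62.71%.
62.71% exceeds the 10% threshold by 52.71 percentage points.

52.71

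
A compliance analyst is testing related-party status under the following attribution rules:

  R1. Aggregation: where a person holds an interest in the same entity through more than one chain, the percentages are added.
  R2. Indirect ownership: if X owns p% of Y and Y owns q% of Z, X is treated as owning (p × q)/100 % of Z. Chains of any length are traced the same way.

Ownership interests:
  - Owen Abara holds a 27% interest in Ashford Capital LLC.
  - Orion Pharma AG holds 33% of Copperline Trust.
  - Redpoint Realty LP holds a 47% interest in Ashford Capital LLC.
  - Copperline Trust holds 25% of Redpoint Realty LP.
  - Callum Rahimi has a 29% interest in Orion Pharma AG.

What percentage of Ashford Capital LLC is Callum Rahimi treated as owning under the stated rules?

1.124475%

Chain via Orion Pharma AG → Copperline Trust → Redpoint Realty LP (R2): 29% × 33% × 25% × 47% = 1.124475% of Ashford Capital LLC.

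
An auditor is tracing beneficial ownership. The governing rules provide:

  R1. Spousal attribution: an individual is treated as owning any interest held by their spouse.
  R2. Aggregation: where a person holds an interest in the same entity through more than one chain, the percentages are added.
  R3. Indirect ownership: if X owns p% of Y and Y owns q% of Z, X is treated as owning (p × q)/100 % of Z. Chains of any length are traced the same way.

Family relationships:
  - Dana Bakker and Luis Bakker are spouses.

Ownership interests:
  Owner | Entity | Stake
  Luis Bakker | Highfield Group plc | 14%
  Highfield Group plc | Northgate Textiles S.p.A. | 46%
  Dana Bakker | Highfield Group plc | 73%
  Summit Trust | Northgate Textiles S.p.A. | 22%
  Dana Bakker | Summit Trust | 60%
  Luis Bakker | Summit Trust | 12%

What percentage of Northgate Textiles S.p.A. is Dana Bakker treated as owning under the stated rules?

By spousal attribution (R1), Dana Bakker is treated as also owning Luis Bakker's interest in Highfield Group plc, giving 73% + 14% = 87%.
By spousal attribution (R1), Dana Bakker is treated as also owning Luis Bakker's interest in Summit Trust, giving 60% + 12% = 72%.
Chain via Highfield Group plc (R3): 87% × 46% = 40.02% of Northgate Textiles S.p.A.
Chain via Summit Trust (R3): 72% × 22% = 15.84% of Northgate Textiles S.p.A.
Aggregating (R2): 40.02% + 15.84% = 55.86%.

55.86%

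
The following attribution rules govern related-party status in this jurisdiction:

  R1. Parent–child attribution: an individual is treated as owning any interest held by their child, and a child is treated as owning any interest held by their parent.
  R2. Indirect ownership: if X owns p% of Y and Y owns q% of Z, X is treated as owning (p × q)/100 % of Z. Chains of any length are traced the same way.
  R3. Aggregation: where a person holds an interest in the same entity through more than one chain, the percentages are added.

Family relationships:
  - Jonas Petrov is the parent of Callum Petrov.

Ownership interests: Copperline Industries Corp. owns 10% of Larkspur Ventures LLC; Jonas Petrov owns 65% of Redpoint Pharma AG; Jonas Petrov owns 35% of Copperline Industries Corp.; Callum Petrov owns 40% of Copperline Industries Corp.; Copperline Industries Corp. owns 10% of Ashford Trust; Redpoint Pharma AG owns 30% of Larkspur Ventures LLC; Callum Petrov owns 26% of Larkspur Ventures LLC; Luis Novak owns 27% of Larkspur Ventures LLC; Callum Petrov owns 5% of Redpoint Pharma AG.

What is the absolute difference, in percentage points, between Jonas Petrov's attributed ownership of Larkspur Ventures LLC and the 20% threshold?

By parent–child attribution (R1), Jonas Petrov is treated as also owning Callum Petrov's interest in Copperline Industries Corp, giving 35% + 40% = 75%.
By parent–child attribution (R1), Jonas Petrov is treated as also owning Callum Petrov's interest in Redpoint Pharma AG, giving 65% + 5% = 70%.
By parent–child attribution (R1), Jonas Petrov is treated as owning Callum Petrov's 26% interest in Larkspur Ventures LLC.
Chain via Copperline Industries Corp. (R2): 75% × 10% = 7.5% of Larkspur Ventures LLC.
Chain via Redpoint Pharma AG (R2): 70% × 30% = 21% of Larkspur Ventures LLC.
Direct interest in Larkspur Ventures LLC: 26%.
Aggregating (R3): 7.5% + 21% + 26% = 54.5%.
54.5% exceeds the 20% threshold by 34.5 percentage points.

34.5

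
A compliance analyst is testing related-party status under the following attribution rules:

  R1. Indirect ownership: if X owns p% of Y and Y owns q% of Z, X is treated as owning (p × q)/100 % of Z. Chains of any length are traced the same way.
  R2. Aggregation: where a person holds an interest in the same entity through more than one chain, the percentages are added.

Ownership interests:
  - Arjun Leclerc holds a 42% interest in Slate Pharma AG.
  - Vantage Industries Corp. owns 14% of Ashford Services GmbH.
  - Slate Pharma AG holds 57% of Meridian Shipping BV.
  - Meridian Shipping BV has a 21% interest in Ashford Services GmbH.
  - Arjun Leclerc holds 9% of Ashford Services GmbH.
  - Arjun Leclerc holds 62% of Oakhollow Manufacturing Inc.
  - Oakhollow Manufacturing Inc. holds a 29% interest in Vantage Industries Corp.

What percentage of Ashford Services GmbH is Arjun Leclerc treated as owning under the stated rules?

16.5446%

Chain via Oakhollow Manufacturing Inc. → Vantage Industries Corp. (R1): 62% × 29% × 14% = 2.5172% of Ashford Services GmbH.
Chain via Slate Pharma AG → Meridian Shipping BV (R1): 42% × 57% × 21% = 5.0274% of Ashford Services GmbH.
Direct interest in Ashford Services GmbH: 9%.
Aggregating (R2): 2.5172% + 5.0274% + 9% = 16.5446%.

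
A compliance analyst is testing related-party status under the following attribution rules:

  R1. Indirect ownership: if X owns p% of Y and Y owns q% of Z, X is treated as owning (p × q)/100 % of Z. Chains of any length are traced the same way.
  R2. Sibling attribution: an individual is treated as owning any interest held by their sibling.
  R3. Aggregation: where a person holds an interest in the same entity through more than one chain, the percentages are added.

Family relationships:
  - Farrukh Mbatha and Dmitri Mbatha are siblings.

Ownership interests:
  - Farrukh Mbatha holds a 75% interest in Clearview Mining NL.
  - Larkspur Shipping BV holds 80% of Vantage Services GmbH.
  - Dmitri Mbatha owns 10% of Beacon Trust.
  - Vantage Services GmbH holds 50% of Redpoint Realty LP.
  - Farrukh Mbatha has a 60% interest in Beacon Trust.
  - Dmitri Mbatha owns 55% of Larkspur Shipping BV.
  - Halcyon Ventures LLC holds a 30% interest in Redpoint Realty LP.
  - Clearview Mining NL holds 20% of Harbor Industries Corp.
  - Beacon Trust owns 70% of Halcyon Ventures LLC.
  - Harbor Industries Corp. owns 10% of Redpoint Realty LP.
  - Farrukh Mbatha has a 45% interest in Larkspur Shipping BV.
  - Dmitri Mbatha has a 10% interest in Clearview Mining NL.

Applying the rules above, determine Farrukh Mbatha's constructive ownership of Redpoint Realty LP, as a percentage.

By sibling attribution (R2), Farrukh Mbatha is treated as also owning Dmitri Mbatha's interest in Clearview Mining NL, giving 75% + 10% = 85%.
By sibling attribution (R2), Farrukh Mbatha is treated as also owning Dmitri Mbatha's interest in Beacon Trust, giving 60% + 10% = 70%.
By sibling attribution (R2), Farrukh Mbatha is treated as also owning Dmitri Mbatha's interest in Larkspur Shipping BV, giving 45% + 55% = 100%.
Chain via Clearview Mining NL → Harbor Industries Corp. (R1): 85% × 20% × 10% = 1.7% of Redpoint Realty LP.
Chain via Beacon Trust → Halcyon Ventures LLC (R1): 70% × 70% × 30% = 14.7% of Redpoint Realty LP.
Chain via Larkspur Shipping BV → Vantage Services GmbH (R1): 100% × 80% × 50% = 40% of Redpoint Realty LP.
Aggregating (R3): 1.7% + 14.7% + 40% = 56.4%.

56.4%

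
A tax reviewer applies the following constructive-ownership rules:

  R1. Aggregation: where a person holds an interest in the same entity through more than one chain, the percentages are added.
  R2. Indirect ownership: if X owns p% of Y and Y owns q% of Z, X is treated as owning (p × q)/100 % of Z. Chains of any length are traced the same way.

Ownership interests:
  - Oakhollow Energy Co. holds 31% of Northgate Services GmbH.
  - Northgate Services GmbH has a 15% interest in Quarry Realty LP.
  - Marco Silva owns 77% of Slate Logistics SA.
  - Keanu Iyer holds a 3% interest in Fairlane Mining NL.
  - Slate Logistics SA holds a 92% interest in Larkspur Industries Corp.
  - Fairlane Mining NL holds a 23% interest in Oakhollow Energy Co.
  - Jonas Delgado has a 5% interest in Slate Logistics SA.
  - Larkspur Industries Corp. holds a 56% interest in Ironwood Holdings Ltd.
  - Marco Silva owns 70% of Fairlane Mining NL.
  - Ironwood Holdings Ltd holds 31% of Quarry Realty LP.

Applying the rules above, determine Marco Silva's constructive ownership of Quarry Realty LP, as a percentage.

13.046474%

Chain via Fairlane Mining NL → Oakhollow Energy Co. → Northgate Services GmbH (R2): 70% × 23% × 31% × 15% = 0.74865% of Quarry Realty LP.
Chain via Slate Logistics SA → Larkspur Industries Corp. → Ironwood Holdings Ltd (R2): 77% × 92% × 56% × 31% = 12.297824% of Quarry Realty LP.
Aggregating (R1): 0.74865% + 12.297824% = 13.046474%.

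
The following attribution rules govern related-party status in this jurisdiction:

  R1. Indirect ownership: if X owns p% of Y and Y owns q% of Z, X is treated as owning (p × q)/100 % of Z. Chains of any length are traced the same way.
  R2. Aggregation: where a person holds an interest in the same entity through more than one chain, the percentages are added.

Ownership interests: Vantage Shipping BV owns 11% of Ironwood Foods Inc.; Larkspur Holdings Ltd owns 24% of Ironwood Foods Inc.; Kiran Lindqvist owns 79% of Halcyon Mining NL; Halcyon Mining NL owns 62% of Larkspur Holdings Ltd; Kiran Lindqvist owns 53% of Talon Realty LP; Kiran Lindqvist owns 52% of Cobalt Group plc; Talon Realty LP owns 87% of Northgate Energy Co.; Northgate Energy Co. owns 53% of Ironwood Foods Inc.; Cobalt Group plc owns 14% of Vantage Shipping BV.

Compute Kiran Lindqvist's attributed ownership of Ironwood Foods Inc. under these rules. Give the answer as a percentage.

36.9943%

Chain via Halcyon Mining NL → Larkspur Holdings Ltd (R1): 79% × 62% × 24% = 11.7552% of Ironwood Foods Inc.
Chain via Talon Realty LP → Northgate Energy Co. (R1): 53% × 87% × 53% = 24.4383% of Ironwood Foods Inc.
Chain via Cobalt Group plc → Vantage Shipping BV (R1): 52% × 14% × 11% = 0.8008% of Ironwood Foods Inc.
Aggregating (R2): 11.7552% + 24.4383% + 0.8008% = 36.9943%.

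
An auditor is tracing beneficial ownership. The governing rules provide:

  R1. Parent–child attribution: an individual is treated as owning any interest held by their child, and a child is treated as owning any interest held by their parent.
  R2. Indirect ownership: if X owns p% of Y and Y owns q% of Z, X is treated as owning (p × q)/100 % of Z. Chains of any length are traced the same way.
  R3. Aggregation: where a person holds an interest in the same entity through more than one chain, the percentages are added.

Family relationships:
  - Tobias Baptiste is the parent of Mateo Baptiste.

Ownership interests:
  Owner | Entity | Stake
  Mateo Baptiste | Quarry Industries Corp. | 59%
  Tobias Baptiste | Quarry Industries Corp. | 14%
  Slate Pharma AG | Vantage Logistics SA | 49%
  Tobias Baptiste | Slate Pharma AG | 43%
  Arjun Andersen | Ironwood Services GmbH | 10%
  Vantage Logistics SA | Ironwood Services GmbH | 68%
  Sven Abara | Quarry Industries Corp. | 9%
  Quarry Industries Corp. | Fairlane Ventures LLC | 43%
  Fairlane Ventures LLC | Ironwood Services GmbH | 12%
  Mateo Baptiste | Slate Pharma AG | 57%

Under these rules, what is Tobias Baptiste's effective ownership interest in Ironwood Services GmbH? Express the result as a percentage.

37.0868%

By parent–child attribution (R1), Tobias Baptiste is treated as also owning Mateo Baptiste's interest in Slate Pharma AG, giving 43% + 57% = 100%.
By parent–child attribution (R1), Tobias Baptiste is treated as also owning Mateo Baptiste's interest in Quarry Industries Corp, giving 14% + 59% = 73%.
Chain via Slate Pharma AG → Vantage Logistics SA (R2): 100% × 49% × 68% = 33.32% of Ironwood Services GmbH.
Chain via Quarry Industries Corp. → Fairlane Ventures LLC (R2): 73% × 43% × 12% = 3.7668% of Ironwood Services GmbH.
Aggregating (R3): 33.32% + 3.7668% = 37.0868%.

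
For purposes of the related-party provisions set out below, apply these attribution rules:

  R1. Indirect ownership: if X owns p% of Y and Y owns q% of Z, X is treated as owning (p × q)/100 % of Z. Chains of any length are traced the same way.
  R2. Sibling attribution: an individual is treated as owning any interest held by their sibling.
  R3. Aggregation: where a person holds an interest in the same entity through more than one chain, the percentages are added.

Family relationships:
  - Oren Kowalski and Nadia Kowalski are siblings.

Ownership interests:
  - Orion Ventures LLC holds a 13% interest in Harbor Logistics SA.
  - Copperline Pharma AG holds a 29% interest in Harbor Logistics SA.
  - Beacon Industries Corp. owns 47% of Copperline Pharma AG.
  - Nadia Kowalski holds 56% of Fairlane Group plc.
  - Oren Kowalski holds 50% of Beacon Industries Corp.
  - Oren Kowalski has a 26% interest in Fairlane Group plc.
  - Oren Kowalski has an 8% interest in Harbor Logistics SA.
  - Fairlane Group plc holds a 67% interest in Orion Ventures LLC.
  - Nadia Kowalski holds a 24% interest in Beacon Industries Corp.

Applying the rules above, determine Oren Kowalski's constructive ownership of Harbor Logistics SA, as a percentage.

25.2284%

By sibling attribution (R2), Oren Kowalski is treated as also owning Nadia Kowalski's interest in Fairlane Group plc, giving 26% + 56% = 82%.
By sibling attribution (R2), Oren Kowalski is treated as also owning Nadia Kowalski's interest in Beacon Industries Corp, giving 50% + 24% = 74%.
Chain via Fairlane Group plc → Orion Ventures LLC (R1): 82% × 67% × 13% = 7.1422% of Harbor Logistics SA.
Chain via Beacon Industries Corp. → Copperline Pharma AG (R1): 74% × 47% × 29% = 10.0862% of Harbor Logistics SA.
Direct interest in Harbor Logistics SA: 8%.
Aggregating (R3): 7.1422% + 10.0862% + 8% = 25.2284%.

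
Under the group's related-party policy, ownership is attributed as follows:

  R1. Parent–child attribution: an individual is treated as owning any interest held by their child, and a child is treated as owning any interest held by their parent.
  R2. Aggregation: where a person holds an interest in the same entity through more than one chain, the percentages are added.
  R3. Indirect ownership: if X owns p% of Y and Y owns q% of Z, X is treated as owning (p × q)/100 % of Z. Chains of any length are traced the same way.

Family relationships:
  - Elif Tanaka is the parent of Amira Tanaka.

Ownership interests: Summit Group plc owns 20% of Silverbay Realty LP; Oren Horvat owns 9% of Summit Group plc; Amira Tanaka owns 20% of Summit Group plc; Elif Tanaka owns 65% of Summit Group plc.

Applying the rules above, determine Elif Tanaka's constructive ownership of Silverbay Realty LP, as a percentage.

17%

By parent–child attribution (R1), Elif Tanaka is treated as also owning Amira Tanaka's interest in Summit Group plc, giving 65% + 20% = 85%.
Chain via Summit Group plc (R3): 85% × 20% = 17% of Silverbay Realty LP.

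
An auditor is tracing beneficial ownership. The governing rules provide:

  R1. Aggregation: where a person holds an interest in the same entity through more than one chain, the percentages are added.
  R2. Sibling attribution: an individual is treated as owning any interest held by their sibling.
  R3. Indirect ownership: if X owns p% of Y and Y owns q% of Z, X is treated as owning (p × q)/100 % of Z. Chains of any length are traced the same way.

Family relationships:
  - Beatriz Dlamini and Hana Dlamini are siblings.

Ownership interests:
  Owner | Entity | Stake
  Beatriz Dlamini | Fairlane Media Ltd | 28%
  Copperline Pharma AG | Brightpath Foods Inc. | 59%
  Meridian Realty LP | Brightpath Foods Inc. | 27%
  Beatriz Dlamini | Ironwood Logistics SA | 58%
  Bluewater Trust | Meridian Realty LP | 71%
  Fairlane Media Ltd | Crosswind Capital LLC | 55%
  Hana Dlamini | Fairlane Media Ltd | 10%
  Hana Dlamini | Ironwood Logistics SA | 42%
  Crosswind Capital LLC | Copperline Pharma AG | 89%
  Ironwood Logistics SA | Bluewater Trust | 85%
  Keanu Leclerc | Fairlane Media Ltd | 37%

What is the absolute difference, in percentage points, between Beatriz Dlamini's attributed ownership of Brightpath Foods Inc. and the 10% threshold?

17.26909

By sibling attribution (R2), Beatriz Dlamini is treated as also owning Hana Dlamini's interest in Fairlane Media Ltd, giving 28% + 10% = 38%.
By sibling attribution (R2), Beatriz Dlamini is treated as also owning Hana Dlamini's interest in Ironwood Logistics SA, giving 58% + 42% = 100%.
Chain via Fairlane Media Ltd → Crosswind Capital LLC → Copperline Pharma AG (R3): 38% × 55% × 89% × 59% = 10.97459% of Brightpath Foods Inc.
Chain via Ironwood Logistics SA → Bluewater Trust → Meridian Realty LP (R3): 100% × 85% × 71% × 27% = 16.2945% of Brightpath Foods Inc.
Aggregating (R1): 10.97459% + 16.2945% = 27.26909%.
27.26909% exceeds the 10% threshold by 17.26909 percentage points.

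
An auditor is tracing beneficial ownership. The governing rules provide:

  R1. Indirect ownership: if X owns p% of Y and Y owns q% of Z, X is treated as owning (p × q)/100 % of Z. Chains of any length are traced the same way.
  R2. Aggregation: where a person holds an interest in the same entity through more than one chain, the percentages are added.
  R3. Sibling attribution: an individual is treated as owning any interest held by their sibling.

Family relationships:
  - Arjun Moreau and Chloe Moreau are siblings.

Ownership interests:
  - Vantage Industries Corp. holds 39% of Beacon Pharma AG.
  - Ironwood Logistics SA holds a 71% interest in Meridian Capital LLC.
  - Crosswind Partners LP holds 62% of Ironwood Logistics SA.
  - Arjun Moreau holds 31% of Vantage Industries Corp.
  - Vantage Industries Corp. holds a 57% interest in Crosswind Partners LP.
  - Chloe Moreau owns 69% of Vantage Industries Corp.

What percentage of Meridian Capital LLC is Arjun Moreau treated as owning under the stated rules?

25.0914%

By sibling attribution (R3), Arjun Moreau is treated as also owning Chloe Moreau's interest in Vantage Industries Corp, giving 31% + 69% = 100%.
Chain via Vantage Industries Corp. → Crosswind Partners LP → Ironwood Logistics SA (R1): 100% × 57% × 62% × 71% = 25.0914% of Meridian Capital LLC.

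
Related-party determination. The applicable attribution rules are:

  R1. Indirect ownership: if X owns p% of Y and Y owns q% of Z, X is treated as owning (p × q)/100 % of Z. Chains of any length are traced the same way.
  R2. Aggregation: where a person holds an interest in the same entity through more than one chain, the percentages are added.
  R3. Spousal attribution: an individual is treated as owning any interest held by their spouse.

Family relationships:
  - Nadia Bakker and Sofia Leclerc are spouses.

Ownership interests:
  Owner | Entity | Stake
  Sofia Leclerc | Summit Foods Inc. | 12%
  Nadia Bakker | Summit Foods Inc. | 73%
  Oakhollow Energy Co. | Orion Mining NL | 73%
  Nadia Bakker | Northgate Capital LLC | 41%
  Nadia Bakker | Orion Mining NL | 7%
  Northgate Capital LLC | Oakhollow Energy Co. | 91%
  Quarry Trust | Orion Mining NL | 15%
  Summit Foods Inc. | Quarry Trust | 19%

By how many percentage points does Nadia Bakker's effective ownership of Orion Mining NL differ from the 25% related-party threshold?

By spousal attribution (R3), Nadia Bakker is treated as also owning Sofia Leclerc's interest in Summit Foods Inc, giving 73% + 12% = 85%.
Chain via Northgate Capital LLC → Oakhollow Energy Co. (R1): 41% × 91% × 73% = 27.2363% of Orion Mining NL.
Chain via Summit Foods Inc. → Quarry Trust (R1): 85% × 19% × 15% = 2.4225% of Orion Mining NL.
Direct interest in Orion Mining NL: 7%.
Aggregating (R2): 27.2363% + 2.4225% + 7% = 36.6588%.
36.6588% exceeds the 25% threshold by 11.6588 percentage points.

11.6588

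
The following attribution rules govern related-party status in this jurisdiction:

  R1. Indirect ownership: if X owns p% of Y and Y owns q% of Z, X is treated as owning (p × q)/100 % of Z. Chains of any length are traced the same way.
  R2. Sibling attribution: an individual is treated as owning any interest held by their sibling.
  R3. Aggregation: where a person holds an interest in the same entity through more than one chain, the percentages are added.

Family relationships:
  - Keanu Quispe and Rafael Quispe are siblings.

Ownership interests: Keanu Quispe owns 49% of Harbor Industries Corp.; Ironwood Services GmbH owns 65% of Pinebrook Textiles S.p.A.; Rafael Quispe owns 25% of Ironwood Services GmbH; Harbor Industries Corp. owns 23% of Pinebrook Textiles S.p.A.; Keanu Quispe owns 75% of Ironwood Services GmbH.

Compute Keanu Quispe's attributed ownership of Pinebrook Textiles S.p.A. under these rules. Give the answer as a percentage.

76.27%

By sibling attribution (R2), Keanu Quispe is treated as also owning Rafael Quispe's interest in Ironwood Services GmbH, giving 75% + 25% = 100%.
Chain via Ironwood Services GmbH (R1): 100% × 65% = 65% of Pinebrook Textiles S.p.A.
Chain via Harbor Industries Corp. (R1): 49% × 23% = 11.27% of Pinebrook Textiles S.p.A.
Aggregating (R3): 65% + 11.27% = 76.27%.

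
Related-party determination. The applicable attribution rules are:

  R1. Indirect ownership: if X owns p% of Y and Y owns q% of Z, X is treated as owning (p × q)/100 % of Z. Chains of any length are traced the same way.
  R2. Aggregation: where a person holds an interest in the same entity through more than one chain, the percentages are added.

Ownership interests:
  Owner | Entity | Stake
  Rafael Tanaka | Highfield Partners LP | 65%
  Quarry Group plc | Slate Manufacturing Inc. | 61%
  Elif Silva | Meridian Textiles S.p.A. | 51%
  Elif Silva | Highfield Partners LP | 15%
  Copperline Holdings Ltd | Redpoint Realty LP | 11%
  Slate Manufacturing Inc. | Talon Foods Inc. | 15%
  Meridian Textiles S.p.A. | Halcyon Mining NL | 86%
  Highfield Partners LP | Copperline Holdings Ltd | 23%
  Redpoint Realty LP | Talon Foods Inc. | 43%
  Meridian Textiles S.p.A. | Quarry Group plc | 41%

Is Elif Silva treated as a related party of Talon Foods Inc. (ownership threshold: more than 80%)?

Chain via Highfield Partners LP → Copperline Holdings Ltd → Redpoint Realty LP (R1): 15% × 23% × 11% × 43% = 0.163185% of Talon Foods Inc.
Chain via Meridian Textiles S.p.A. → Quarry Group plc → Slate Manufacturing Inc. (R1): 51% × 41% × 61% × 15% = 1.913265% of Talon Foods Inc.
Aggregating (R2): 0.163185% + 1.913265% = 2.07645%.
2.07645% does not exceed the 80% threshold, so Elif is not a related party to Talon Foods Inc.

No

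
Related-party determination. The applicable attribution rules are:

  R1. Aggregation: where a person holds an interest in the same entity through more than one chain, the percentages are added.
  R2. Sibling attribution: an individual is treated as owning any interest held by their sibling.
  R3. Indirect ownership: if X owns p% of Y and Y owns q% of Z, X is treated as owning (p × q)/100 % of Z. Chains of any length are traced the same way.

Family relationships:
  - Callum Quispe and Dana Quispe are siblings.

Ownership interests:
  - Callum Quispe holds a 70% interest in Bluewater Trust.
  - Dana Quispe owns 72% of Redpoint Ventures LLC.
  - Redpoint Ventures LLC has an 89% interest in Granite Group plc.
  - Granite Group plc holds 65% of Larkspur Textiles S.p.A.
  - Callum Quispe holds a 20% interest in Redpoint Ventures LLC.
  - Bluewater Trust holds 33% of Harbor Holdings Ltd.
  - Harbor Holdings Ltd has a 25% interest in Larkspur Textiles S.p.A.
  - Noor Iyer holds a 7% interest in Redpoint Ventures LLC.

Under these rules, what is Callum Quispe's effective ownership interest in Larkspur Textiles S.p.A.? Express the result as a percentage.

58.997%

By sibling attribution (R2), Callum Quispe is treated as also owning Dana Quispe's interest in Redpoint Ventures LLC, giving 20% + 72% = 92%.
Chain via Redpoint Ventures LLC → Granite Group plc (R3): 92% × 89% × 65% = 53.222% of Larkspur Textiles S.p.A.
Chain via Bluewater Trust → Harbor Holdings Ltd (R3): 70% × 33% × 25% = 5.775% of Larkspur Textiles S.p.A.
Aggregating (R1): 53.222% + 5.775% = 58.997%.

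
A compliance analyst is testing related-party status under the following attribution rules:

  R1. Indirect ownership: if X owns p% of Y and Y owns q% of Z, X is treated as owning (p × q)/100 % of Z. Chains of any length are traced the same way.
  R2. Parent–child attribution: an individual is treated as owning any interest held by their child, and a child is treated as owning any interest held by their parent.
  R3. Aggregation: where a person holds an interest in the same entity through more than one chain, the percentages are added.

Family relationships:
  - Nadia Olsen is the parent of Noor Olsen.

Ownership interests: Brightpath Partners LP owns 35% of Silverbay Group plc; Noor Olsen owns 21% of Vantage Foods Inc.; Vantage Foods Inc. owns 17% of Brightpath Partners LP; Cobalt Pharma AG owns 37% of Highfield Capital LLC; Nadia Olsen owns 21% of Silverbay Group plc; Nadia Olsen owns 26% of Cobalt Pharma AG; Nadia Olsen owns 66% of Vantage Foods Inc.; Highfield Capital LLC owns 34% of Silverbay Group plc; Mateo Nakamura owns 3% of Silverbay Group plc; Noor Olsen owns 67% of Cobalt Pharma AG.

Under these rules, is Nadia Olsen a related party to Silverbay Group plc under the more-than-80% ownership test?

No

By parent–child attribution (R2), Nadia Olsen is treated as also owning Noor Olsen's interest in Cobalt Pharma AG, giving 26% + 67% = 93%.
By parent–child attribution (R2), Nadia Olsen is treated as also owning Noor Olsen's interest in Vantage Foods Inc, giving 66% + 21% = 87%.
Chain via Cobalt Pharma AG → Highfield Capital LLC (R1): 93% × 37% × 34% = 11.6994% of Silverbay Group plc.
Chain via Vantage Foods Inc. → Brightpath Partners LP (R1): 87% × 17% × 35% = 5.1765% of Silverbay Group plc.
Direct interest in Silverbay Group plc: 21%.
Aggregating (R3): 11.6994% + 5.1765% + 21% = 37.8759%.
37.8759% does not exceed the 80% threshold, so Nadia is not a related party to Silverbay Group plc.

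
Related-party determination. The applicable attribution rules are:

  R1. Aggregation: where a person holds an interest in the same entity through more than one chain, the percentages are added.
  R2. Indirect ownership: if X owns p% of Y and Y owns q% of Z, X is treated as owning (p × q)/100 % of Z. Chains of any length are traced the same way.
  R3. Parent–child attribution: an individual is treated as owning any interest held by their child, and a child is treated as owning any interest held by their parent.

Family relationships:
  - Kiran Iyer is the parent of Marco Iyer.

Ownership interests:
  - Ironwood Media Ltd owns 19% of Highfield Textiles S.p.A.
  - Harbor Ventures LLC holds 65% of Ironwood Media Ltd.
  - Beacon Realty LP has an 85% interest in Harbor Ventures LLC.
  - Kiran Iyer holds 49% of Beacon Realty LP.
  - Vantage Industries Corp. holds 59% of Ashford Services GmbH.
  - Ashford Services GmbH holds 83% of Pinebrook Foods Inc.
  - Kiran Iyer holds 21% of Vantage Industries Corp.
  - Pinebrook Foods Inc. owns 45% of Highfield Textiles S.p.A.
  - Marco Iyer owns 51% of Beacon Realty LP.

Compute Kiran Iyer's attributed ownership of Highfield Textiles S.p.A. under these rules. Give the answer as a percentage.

By parent–child attribution (R3), Kiran Iyer is treated as also owning Marco Iyer's interest in Beacon Realty LP, giving 49% + 51% = 100%.
Chain via Vantage Industries Corp. → Ashford Services GmbH → Pinebrook Foods Inc. (R2): 21% × 59% × 83% × 45% = 4.627665% of Highfield Textiles S.p.A.
Chain via Beacon Realty LP → Harbor Ventures LLC → Ironwood Media Ltd (R2): 100% × 85% × 65% × 19% = 10.4975% of Highfield Textiles S.p.A.
Aggregating (R1): 4.627665% + 10.4975% = 15.125165%.

15.125165%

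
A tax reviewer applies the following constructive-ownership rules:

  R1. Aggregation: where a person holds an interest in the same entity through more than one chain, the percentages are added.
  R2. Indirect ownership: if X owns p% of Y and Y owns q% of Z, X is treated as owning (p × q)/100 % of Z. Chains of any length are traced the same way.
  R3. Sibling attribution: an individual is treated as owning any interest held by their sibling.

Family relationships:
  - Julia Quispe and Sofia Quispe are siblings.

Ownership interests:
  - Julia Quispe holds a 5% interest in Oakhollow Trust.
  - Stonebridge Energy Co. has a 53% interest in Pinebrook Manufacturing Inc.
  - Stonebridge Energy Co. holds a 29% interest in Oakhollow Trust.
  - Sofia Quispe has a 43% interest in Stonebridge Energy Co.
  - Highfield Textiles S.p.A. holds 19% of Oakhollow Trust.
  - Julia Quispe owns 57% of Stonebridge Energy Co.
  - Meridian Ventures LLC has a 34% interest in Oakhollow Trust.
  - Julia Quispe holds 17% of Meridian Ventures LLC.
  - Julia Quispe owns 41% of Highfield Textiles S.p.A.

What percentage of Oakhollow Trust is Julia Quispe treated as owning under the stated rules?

47.57%

By sibling attribution (R3), Julia Quispe is treated as also owning Sofia Quispe's interest in Stonebridge Energy Co, giving 57% + 43% = 100%.
Chain via Highfield Textiles S.p.A. (R2): 41% × 19% = 7.79% of Oakhollow Trust.
Chain via Meridian Ventures LLC (R2): 17% × 34% = 5.78% of Oakhollow Trust.
Chain via Stonebridge Energy Co. (R2): 100% × 29% = 29% of Oakhollow Trust.
Direct interest in Oakhollow Trust: 5%.
Aggregating (R1): 7.79% + 5.78% + 29% + 5% = 47.57%.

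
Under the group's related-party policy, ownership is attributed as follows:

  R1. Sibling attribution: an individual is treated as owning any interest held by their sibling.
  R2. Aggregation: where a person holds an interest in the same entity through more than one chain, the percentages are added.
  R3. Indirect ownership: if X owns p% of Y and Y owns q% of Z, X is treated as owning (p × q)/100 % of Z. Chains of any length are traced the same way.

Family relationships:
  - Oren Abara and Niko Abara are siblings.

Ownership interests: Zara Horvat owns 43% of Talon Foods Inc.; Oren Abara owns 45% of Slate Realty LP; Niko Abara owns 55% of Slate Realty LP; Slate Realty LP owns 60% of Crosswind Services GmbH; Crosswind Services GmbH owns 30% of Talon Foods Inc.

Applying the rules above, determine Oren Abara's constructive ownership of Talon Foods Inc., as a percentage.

By sibling attribution (R1), Oren Abara is treated as also owning Niko Abara's interest in Slate Realty LP, giving 45% + 55% = 100%.
Chain via Slate Realty LP → Crosswind Services GmbH (R3): 100% × 60% × 30% = 18% of Talon Foods Inc.

18%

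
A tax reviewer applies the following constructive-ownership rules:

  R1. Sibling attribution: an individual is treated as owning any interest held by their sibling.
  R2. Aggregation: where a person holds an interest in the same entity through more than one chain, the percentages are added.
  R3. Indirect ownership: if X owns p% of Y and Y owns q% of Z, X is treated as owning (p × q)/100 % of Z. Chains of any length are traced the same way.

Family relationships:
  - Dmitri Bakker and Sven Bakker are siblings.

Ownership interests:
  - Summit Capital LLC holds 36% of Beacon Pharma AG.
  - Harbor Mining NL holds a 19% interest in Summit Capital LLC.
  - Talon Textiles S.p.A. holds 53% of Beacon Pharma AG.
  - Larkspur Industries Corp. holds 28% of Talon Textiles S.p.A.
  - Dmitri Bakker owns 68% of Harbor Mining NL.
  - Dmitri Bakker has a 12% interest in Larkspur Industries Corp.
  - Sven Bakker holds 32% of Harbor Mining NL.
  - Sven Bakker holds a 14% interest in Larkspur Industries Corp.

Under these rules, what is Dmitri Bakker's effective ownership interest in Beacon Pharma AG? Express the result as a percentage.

10.6984%

By sibling attribution (R1), Dmitri Bakker is treated as also owning Sven Bakker's interest in Larkspur Industries Corp, giving 12% + 14% = 26%.
By sibling attribution (R1), Dmitri Bakker is treated as also owning Sven Bakker's interest in Harbor Mining NL, giving 68% + 32% = 100%.
Chain via Larkspur Industries Corp. → Talon Textiles S.p.A. (R3): 26% × 28% × 53% = 3.8584% of Beacon Pharma AG.
Chain via Harbor Mining NL → Summit Capital LLC (R3): 100% × 19% × 36% = 6.84% of Beacon Pharma AG.
Aggregating (R2): 3.8584% + 6.84% = 10.6984%.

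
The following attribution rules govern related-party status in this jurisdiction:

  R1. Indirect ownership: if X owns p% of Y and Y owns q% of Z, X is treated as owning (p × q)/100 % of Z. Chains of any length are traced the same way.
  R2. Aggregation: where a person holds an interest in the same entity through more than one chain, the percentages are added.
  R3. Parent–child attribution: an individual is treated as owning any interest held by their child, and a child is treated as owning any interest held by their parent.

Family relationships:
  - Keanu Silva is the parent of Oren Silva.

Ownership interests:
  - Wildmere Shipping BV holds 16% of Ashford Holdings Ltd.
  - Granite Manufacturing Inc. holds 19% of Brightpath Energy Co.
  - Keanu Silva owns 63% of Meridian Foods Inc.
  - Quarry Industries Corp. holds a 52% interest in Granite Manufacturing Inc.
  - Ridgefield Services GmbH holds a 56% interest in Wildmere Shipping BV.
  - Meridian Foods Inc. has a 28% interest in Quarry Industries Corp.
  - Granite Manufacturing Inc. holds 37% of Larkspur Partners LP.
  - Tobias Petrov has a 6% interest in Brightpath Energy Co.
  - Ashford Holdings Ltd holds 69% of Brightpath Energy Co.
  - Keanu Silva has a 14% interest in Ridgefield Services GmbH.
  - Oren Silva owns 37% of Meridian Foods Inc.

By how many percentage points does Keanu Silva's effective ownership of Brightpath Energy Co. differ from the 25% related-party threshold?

21.368064

By parent–child attribution (R3), Keanu Silva is treated as also owning Oren Silva's interest in Meridian Foods Inc, giving 63% + 37% = 100%.
Chain via Meridian Foods Inc. → Quarry Industries Corp. → Granite Manufacturing Inc. (R1): 100% × 28% × 52% × 19% = 2.7664% of Brightpath Energy Co.
Chain via Ridgefield Services GmbH → Wildmere Shipping BV → Ashford Holdings Ltd (R1): 14% × 56% × 16% × 69% = 0.865536% of Brightpath Energy Co.
Aggregating (R2): 2.7664% + 0.865536% = 3.631936%.
3.631936% falls short of the 25% threshold by 21.368064 percentage points.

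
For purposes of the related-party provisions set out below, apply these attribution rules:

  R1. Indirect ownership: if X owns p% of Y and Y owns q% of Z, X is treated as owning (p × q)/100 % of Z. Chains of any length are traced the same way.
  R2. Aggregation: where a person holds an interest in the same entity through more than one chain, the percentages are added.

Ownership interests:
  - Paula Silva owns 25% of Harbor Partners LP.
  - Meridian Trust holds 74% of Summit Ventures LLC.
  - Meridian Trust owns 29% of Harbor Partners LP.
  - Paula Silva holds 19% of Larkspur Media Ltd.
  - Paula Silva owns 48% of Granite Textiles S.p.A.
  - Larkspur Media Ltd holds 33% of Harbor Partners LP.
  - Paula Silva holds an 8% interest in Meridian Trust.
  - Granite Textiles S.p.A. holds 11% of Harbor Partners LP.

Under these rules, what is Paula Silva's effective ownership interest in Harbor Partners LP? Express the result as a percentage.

Chain via Larkspur Media Ltd (R1): 19% × 33% = 6.27% of Harbor Partners LP.
Chain via Granite Textiles S.p.A. (R1): 48% × 11% = 5.28% of Harbor Partners LP.
Chain via Meridian Trust (R1): 8% × 29% = 2.32% of Harbor Partners LP.
Direct interest in Harbor Partners LP: 25%.
Aggregating (R2): 6.27% + 5.28% + 2.32% + 25% = 38.87%.

38.87%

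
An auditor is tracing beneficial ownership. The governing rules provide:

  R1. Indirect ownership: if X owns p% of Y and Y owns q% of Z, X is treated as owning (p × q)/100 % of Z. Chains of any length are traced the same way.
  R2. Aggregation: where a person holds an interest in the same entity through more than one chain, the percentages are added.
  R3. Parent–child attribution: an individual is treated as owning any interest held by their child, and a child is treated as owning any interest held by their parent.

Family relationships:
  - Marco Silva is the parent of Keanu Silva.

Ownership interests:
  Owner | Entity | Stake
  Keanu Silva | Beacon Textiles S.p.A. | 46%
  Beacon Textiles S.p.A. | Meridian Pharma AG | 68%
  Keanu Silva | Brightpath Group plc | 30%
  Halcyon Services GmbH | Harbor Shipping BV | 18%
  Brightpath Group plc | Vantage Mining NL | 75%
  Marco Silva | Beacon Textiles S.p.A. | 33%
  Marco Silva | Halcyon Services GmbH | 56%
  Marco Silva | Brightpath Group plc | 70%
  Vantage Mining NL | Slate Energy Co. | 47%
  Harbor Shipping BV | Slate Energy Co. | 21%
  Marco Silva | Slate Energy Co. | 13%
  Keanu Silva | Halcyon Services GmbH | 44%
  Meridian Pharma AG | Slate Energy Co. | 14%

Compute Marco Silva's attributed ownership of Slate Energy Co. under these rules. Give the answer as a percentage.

By parent–child attribution (R3), Marco Silva is treated as also owning Keanu Silva's interest in Beacon Textiles S.p.A, giving 33% + 46% = 79%.
By parent–child attribution (R3), Marco Silva is treated as also owning Keanu Silva's interest in Brightpath Group plc, giving 70% + 30% = 100%.
By parent–child attribution (R3), Marco Silva is treated as also owning Keanu Silva's interest in Halcyon Services GmbH, giving 56% + 44% = 100%.
Chain via Beacon Textiles S.p.A. → Meridian Pharma AG (R1): 79% × 68% × 14% = 7.5208% of Slate Energy Co.
Chain via Brightpath Group plc → Vantage Mining NL (R1): 100% × 75% × 47% = 35.25% of Slate Energy Co.
Chain via Halcyon Services GmbH → Harbor Shipping BV (R1): 100% × 18% × 21% = 3.78% of Slate Energy Co.
Direct interest in Slate Energy Co: 13%.
Aggregating (R2): 7.5208% + 35.25% + 3.78% + 13% = 59.5508%.

59.5508%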